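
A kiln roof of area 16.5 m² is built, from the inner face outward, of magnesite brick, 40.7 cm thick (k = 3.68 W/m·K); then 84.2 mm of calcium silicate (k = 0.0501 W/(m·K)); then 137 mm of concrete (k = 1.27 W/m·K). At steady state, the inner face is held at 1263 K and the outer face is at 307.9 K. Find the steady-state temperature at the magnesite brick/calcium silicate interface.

T = 1207 K

Resistance network (inner→outer):
  R_magnesite brick = L/(kA) = 0.407/(3.68·16.5) = 0.006703 K/W
  R_calcium silicate = L/(kA) = 0.0842/(0.0501·16.5) = 0.1019 K/W
  R_concrete = L/(kA) = 0.137/(1.27·16.5) = 0.006538 K/W
ΣR = 0.006703 + 0.1019 + 0.006538 = 0.1151 K/W
Q = ΔT/ΣR = (1263 K − 307.9 K)/0.1151 = 8298 W
From the inner boundary to the magnesite brick/calcium silicate interface, ΣR_partial = 0.006703 K/W.
T_interface = T_in − Q·ΣR_partial = 1263 K − (8298)(0.006703) = 1207 K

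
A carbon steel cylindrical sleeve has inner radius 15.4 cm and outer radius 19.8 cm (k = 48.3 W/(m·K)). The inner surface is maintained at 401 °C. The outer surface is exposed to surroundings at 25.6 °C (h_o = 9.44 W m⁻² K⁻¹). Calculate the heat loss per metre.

Q' = 4.37 kW/m

Series thermal resistances, inner to outer:
  R'_carbon steel = ln(0.198/0.154)/(2πk) = 0.2513/(2π·48.3) = 8.281×10^-4 m·K/W
  R'_conv,out = 1/(2πr h) = 1/(2π·0.198·9.44) = 0.08515 m·K/W
ΣR = 8.281×10^-4 + 0.08515 = 0.08598 m·K/W
Q' = ΔT/ΣR = (401 °C − 25.6 °C)/0.08598 = 4370 W/m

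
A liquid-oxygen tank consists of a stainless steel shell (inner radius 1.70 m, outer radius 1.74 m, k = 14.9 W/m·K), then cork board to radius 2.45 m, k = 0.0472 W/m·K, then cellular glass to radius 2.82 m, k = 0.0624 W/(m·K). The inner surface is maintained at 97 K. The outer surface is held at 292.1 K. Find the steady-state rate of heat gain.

Q = 559 W

Series thermal resistances, inner to outer:
  R_stainless steel = (1/1.70 − 1/1.74)/(4πk) = 0.01352/(4π·14.9) = 7.222×10^-5 K/W
  R_cork board = (1/1.74 − 1/2.45)/(4πk) = 0.1665/(4π·0.0472) = 0.2808 K/W
  R_cellular glass = (1/2.45 − 1/2.82)/(4πk) = 0.05355/(4π·0.0624) = 0.06830 K/W
ΣR = 7.222×10^-5 + 0.2808 + 0.06830 = 0.3492 K/W
Q = ΔT/ΣR = (97 K − 292.1 K)/0.3492 = -559 W
(Negative Q ⇒ heat flows inward; heat gain = 559 W.)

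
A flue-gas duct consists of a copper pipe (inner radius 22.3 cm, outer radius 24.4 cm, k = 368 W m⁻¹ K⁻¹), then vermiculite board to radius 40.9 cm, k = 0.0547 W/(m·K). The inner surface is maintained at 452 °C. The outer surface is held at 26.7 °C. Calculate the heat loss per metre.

Q' = 283 W/m

Treat each layer as a resistance in series:
  R'_copper = ln(0.244/0.223)/(2πk) = 0.09000/(2π·368) = 3.892×10^-5 m·K/W
  R'_vermiculite board = ln(0.409/0.244)/(2πk) = 0.5165/(2π·0.0547) = 1.503 m·K/W
ΣR = 3.892×10^-5 + 1.503 = 1.503 m·K/W
Q' = ΔT/ΣR = (452 °C − 26.7 °C)/1.503 = 283 W/m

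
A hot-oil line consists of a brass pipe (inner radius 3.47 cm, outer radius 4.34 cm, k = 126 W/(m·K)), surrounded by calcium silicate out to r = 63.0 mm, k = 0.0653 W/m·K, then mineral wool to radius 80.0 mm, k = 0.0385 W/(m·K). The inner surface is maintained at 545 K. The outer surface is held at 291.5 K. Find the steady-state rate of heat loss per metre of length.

Q' = 134 W/m

Treat each layer as a resistance in series:
  R'_brass = ln(0.0434/0.0347)/(2πk) = 0.2237/(2π·126) = 2.826×10^-4 m·K/W
  R'_calcium silicate = ln(0.0630/0.0434)/(2πk) = 0.3727/(2π·0.0653) = 0.9083 m·K/W
  R'_mineral wool = ln(0.0800/0.0630)/(2πk) = 0.2389/(2π·0.0385) = 0.9876 m·K/W
ΣR = 2.826×10^-4 + 0.9083 + 0.9876 = 1.896 m·K/W
Q' = ΔT/ΣR = (545 K − 291.5 K)/1.896 = 134 W/m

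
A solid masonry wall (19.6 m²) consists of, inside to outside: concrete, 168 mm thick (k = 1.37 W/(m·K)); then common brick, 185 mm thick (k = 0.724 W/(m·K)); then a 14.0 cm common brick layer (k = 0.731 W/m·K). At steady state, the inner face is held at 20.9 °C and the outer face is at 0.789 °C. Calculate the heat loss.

Q = 692 W

Treat each layer as a resistance in series:
  R_concrete = L/(kA) = 0.168/(1.37·19.6) = 0.006257 K/W
  R_common brick = L/(kA) = 0.185/(0.724·19.6) = 0.01304 K/W
  R_common brick = L/(kA) = 0.140/(0.731·19.6) = 0.009771 K/W
ΣR = 0.006257 + 0.01304 + 0.009771 = 0.02907 K/W
Q = ΔT/ΣR = (20.9 °C − 0.789 °C)/0.02907 = 692 W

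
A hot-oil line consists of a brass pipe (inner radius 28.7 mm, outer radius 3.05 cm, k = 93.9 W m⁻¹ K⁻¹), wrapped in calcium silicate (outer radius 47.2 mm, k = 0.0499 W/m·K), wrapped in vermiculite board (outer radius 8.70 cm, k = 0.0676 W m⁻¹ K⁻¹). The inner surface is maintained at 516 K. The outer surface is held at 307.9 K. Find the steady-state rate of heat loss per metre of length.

Series thermal resistances, inner to outer:
  R'_brass = ln(0.0305/0.0287)/(2πk) = 0.06083/(2π·93.9) = 1.031×10^-4 m·K/W
  R'_calcium silicate = ln(0.0472/0.0305)/(2πk) = 0.4367/(2π·0.0499) = 1.393 m·K/W
  R'_vermiculite board = ln(0.0870/0.0472)/(2πk) = 0.6115/(2π·0.0676) = 1.440 m·K/W
ΣR = 1.031×10^-4 + 1.393 + 1.440 = 2.833 m·K/W
Q' = ΔT/ΣR = (516 K − 307.9 K)/2.833 = 73.5 W/m

Q' = 73.5 W/m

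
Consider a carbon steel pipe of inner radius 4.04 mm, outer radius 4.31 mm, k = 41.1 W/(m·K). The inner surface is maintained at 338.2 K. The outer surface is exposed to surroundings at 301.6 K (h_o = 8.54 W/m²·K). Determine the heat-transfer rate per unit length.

Q' = 8.46 W/m

Treat each layer as a resistance in series:
  R'_carbon steel = ln(0.00431/0.00404)/(2πk) = 0.06469/(2π·41.1) = 2.505×10^-4 m·K/W
  R'_conv,out = 1/(2πr h) = 1/(2π·0.00431·8.54) = 4.324 m·K/W
ΣR = 2.505×10^-4 + 4.324 = 4.324 m·K/W
Q' = ΔT/ΣR = (338.2 K − 301.6 K)/4.324 = 8.46 W/m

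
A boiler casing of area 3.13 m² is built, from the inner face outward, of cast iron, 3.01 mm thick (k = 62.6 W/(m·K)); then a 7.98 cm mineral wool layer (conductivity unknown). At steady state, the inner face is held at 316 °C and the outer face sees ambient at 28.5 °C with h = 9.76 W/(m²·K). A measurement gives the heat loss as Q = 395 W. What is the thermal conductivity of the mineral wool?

k = 0.0367 W/m·K

ΣR = ΔT/Q = |316 − 28.5|/395 = 0.7278 K/W
Known resistances:
  R_cast iron = L/(kA) = 0.00301/(62.6·3.13) = 1.536×10^-5 K/W
  R_conv,out = 1/(hA) = 1/(9.76·3.13) = 0.03273 K/W
R_mineral wool = ΣR − ΣR_known = 0.7278 − 0.03275 = 0.6950 K/W
L/(kA) = 0.6950 ⇒ k = 0.0798/(0.6950·3.13) = 0.0367 W/m·K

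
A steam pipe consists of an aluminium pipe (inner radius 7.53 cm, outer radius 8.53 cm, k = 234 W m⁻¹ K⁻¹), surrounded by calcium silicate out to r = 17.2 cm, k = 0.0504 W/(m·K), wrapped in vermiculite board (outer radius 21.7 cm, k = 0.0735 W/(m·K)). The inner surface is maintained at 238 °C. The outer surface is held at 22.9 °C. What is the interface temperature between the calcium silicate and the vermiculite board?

T = 62.7 °C

Treat each layer as a resistance in series:
  R'_aluminium = ln(0.0853/0.0753)/(2πk) = 0.1247/(2π·234) = 8.481×10^-5 m·K/W
  R'_calcium silicate = ln(0.172/0.0853)/(2πk) = 0.7013/(2π·0.0504) = 2.215 m·K/W
  R'_vermiculite board = ln(0.217/0.172)/(2πk) = 0.2324/(2π·0.0735) = 0.5032 m·K/W
ΣR = 8.481×10^-5 + 2.215 + 0.5032 = 2.718 m·K/W
Q' = ΔT/ΣR = (238 °C − 22.9 °C)/2.718 = 79.14 W/m
From the inner boundary to the calcium silicate/vermiculite board interface, ΣR_partial = 2.215 m·K/W.
T_interface = T_in − Q'·ΣR_partial = 238 °C − (79.14)(2.215) = 62.7 °C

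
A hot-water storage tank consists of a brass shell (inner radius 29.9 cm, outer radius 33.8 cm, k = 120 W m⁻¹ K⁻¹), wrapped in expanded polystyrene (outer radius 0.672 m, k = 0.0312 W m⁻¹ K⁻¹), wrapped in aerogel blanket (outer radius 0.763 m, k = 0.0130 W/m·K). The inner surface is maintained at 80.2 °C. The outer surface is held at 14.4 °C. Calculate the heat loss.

Series thermal resistances, inner to outer:
  R_brass = (1/0.299 − 1/0.338)/(4πk) = 0.3859/(4π·120) = 2.559×10^-4 K/W
  R_expanded polystyrene = (1/0.338 − 1/0.672)/(4πk) = 1.470/(4π·0.0312) = 3.751 K/W
  R_aerogel blanket = (1/0.672 − 1/0.763)/(4πk) = 0.1775/(4π·0.0130) = 1.086 K/W
ΣR = 2.559×10^-4 + 3.751 + 1.086 = 4.837 K/W
Q = ΔT/ΣR = (80.2 °C − 14.4 °C)/4.837 = 13.6 W

Q = 13.6 W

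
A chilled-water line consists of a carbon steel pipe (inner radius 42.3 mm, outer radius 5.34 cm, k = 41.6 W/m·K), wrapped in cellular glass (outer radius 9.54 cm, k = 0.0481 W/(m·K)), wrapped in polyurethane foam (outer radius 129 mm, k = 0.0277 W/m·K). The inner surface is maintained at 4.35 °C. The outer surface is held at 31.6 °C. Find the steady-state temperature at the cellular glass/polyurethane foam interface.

T = 18.7 °C

Resistance network (inner→outer):
  R'_carbon steel = ln(0.0534/0.0423)/(2πk) = 0.2330/(2π·41.6) = 8.915×10^-4 m·K/W
  R'_cellular glass = ln(0.0954/0.0534)/(2πk) = 0.5803/(2π·0.0481) = 1.920 m·K/W
  R'_polyurethane foam = ln(0.129/0.0954)/(2πk) = 0.3017/(2π·0.0277) = 1.734 m·K/W
ΣR = 8.915×10^-4 + 1.920 + 1.734 = 3.655 m·K/W
Q' = ΔT/ΣR = (4.35 °C − 31.6 °C)/3.655 = -7.456 W/m
From the inner boundary to the cellular glass/polyurethane foam interface, ΣR_partial = 1.921 m·K/W.
T_interface = T_in − Q'·ΣR_partial = 4.35 °C − (-7.456)(1.921) = 18.7 °C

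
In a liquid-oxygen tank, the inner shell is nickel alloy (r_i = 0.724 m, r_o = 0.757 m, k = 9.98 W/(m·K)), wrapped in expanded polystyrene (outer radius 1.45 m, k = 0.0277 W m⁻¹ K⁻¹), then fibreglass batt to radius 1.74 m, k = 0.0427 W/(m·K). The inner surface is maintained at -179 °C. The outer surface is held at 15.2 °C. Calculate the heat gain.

Q = 95.7 W

Treat each layer as a resistance in series:
  R_nickel alloy = (1/0.724 − 1/0.757)/(4πk) = 0.06021/(4π·9.98) = 4.801×10^-4 K/W
  R_expanded polystyrene = (1/0.757 − 1/1.45)/(4πk) = 0.6313/(4π·0.0277) = 1.814 K/W
  R_fibreglass batt = (1/1.45 − 1/1.74)/(4πk) = 0.1149/(4π·0.0427) = 0.2142 K/W
ΣR = 4.801×10^-4 + 1.814 + 0.2142 = 2.029 K/W
Q = ΔT/ΣR = (-179 °C − 15.2 °C)/2.029 = -95.7 W
(Negative Q ⇒ heat flows inward; heat gain = 95.7 W.)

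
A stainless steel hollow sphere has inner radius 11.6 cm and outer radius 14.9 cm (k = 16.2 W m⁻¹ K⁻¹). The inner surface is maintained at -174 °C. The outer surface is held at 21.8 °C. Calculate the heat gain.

Q = 20900 W

Q = 4πk·ΔT/(1/r₁ − 1/r₂) = 4π × 16.2 × 195.8 / (1/0.116 − 1/0.149) = 20900 W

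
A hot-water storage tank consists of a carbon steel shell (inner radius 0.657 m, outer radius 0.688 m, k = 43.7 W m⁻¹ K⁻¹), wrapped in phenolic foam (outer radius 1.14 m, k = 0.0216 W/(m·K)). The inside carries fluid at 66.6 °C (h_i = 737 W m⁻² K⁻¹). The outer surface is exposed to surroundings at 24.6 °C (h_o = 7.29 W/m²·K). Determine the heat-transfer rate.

Q = 19.7 W

Treat each layer as a resistance in series:
  R_conv,in = 1/(4πr²h) = 1/(4π·0.657²·737) = 2.501×10^-4 K/W
  R_carbon steel = (1/0.657 − 1/0.688)/(4πk) = 0.06858/(4π·43.7) = 1.249×10^-4 K/W
  R_phenolic foam = (1/0.688 − 1/1.14)/(4πk) = 0.5763/(4π·0.0216) = 2.123 K/W
  R_conv,out = 1/(4πr²h) = 1/(4π·1.14²·7.29) = 0.008399 K/W
ΣR = 2.501×10^-4 + 1.249×10^-4 + 2.123 + 0.008399 = 2.132 K/W
Q = ΔT/ΣR = (66.6 °C − 24.6 °C)/2.132 = 19.7 W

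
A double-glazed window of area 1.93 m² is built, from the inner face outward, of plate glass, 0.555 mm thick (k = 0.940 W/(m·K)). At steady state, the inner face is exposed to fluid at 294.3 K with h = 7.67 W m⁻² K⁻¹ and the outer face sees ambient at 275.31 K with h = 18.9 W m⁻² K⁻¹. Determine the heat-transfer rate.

Series thermal resistances, inner to outer:
  R_conv,in = 1/(hA) = 1/(7.67·1.93) = 0.06755 K/W
  R_plate glass = L/(kA) = 5.55×10^-4/(0.940·1.93) = 3.059×10^-4 K/W
  R_conv,out = 1/(hA) = 1/(18.9·1.93) = 0.02741 K/W
ΣR = 0.06755 + 3.059×10^-4 + 0.02741 = 0.09527 K/W
Q = ΔT/ΣR = (294.3 K − 275.31 K)/0.09527 = 199 W

Q = 199 W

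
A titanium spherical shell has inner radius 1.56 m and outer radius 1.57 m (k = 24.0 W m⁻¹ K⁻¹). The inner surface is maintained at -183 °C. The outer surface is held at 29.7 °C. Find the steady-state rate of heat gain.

Q = 4πk·ΔT/(1/r₁ − 1/r₂) = 4π × 24.0 × 212.7 / (1/1.56 − 1/1.57) = 1.57×10^7 W

Q = 15700 kW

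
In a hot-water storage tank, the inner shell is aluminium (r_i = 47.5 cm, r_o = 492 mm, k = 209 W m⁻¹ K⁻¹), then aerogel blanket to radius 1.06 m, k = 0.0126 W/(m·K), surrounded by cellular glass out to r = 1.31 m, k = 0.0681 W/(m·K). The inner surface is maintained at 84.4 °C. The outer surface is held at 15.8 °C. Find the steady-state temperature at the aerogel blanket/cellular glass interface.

T = 17.8 °C

Series thermal resistances, inner to outer:
  R_aluminium = (1/0.475 − 1/0.492)/(4πk) = 0.07274/(4π·209) = 2.770×10^-5 K/W
  R_aerogel blanket = (1/0.492 − 1/1.06)/(4πk) = 1.089/(4π·0.0126) = 6.879 K/W
  R_cellular glass = (1/1.06 − 1/1.31)/(4πk) = 0.1800/(4π·0.0681) = 0.2104 K/W
ΣR = 2.770×10^-5 + 6.879 + 0.2104 = 7.089 K/W
Q = ΔT/ΣR = (84.4 °C − 15.8 °C)/7.089 = 9.677 W
From the inner boundary to the aerogel blanket/cellular glass interface, ΣR_partial = 6.879 K/W.
T_interface = T_in − Q·ΣR_partial = 84.4 °C − (9.677)(6.879) = 17.8 °C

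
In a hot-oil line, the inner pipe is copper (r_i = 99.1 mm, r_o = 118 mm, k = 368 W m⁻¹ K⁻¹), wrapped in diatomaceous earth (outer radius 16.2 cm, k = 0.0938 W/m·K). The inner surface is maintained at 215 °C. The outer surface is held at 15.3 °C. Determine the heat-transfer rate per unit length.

Series thermal resistances, inner to outer:
  R'_copper = ln(0.118/0.0991)/(2πk) = 0.1746/(2π·368) = 7.549×10^-5 m·K/W
  R'_diatomaceous earth = ln(0.162/0.118)/(2πk) = 0.3169/(2π·0.0938) = 0.5377 m·K/W
ΣR = 7.549×10^-5 + 0.5377 = 0.5378 m·K/W
Q' = ΔT/ΣR = (215 °C − 15.3 °C)/0.5378 = 371 W/m

Q' = 371 W/m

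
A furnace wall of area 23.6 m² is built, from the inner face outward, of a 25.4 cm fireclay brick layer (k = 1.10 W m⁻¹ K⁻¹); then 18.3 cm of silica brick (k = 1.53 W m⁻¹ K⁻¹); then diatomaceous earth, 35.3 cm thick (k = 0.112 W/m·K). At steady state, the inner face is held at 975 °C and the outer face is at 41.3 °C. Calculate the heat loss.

Resistance network (inner→outer):
  R_fireclay brick = L/(kA) = 0.254/(1.10·23.6) = 0.009784 K/W
  R_silica brick = L/(kA) = 0.183/(1.53·23.6) = 0.005068 K/W
  R_diatomaceous earth = L/(kA) = 0.353/(0.112·23.6) = 0.1336 K/W
ΣR = 0.009784 + 0.005068 + 0.1336 = 0.1485 K/W
Q = ΔT/ΣR = (975 °C − 41.3 °C)/0.1485 = 6290 W

Q = 6290 W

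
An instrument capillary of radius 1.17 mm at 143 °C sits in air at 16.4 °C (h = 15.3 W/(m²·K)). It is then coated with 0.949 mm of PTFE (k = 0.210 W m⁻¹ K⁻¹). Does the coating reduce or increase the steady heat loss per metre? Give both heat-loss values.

increases: 14.2 → 23.6 W/m

Critical radius for a cylinder: r_cr = k/h = 0.0137 m = 1.37 cm.
Outer radius after coating: r₂ = 0.00117 + 9.49×10^-4 = 0.002119 m.
Since r₁ < r_cr and r₂ ≤ r_cr, the coating moves toward the maximum at r_cr — heat loss rises.
Bare: R = 1/(2πr₁h) = 8.891 m·K/W; Q = 126.6/8.891 = 14.2 W/m.
Coated: R = R_cond + R_conv = 5.359 m·K/W; Q = 126.6/5.359 = 23.6 W/m.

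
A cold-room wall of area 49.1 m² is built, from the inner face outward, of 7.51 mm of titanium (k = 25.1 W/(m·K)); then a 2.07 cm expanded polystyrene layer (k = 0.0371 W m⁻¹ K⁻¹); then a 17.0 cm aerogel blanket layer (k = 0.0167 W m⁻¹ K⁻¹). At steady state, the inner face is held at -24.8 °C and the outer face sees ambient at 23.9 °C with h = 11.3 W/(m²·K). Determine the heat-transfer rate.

Resistance network (inner→outer):
  R_titanium = L/(kA) = 0.00751/(25.1·49.1) = 6.094×10^-6 K/W
  R_expanded polystyrene = L/(kA) = 0.0207/(0.0371·49.1) = 0.01136 K/W
  R_aerogel blanket = L/(kA) = 0.170/(0.0167·49.1) = 0.2073 K/W
  R_conv,out = 1/(hA) = 1/(11.3·49.1) = 0.001802 K/W
ΣR = 6.094×10^-6 + 0.01136 + 0.2073 + 0.001802 = 0.2205 K/W
Q = ΔT/ΣR = (-24.8 °C − 23.9 °C)/0.2205 = -221 W
(Negative Q ⇒ heat flows inward; heat gain = 221 W.)

Q = 221 W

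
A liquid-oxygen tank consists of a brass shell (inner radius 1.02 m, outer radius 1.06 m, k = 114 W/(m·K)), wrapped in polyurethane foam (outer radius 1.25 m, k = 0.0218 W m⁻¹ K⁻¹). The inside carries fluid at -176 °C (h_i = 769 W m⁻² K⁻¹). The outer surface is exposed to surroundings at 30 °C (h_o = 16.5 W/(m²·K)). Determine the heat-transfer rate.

Series thermal resistances, inner to outer:
  R_conv,in = 1/(4πr²h) = 1/(4π·1.02²·769) = 9.946×10^-5 K/W
  R_brass = (1/1.02 − 1/1.06)/(4πk) = 0.03700/(4π·114) = 2.582×10^-5 K/W
  R_polyurethane foam = (1/1.06 − 1/1.25)/(4πk) = 0.1434/(4π·0.0218) = 0.5234 K/W
  R_conv,out = 1/(4πr²h) = 1/(4π·1.25²·16.5) = 0.003087 K/W
ΣR = 9.946×10^-5 + 2.582×10^-5 + 0.5234 + 0.003087 = 0.5266 K/W
Q = ΔT/ΣR = (-176 °C − 30 °C)/0.5266 = -391 W
(Negative Q ⇒ heat flows inward; heat gain = 391 W.)

Q = 391 W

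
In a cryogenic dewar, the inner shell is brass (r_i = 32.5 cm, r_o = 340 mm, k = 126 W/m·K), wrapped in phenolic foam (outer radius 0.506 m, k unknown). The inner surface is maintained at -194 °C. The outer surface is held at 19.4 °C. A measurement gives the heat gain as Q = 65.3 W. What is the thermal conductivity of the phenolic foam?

k = 0.0235 W/m·K

ΣR = ΔT/Q = |-194 − 19.4|/65.3 = 3.268 K/W
Known resistances:
  R_brass = (1/0.325 − 1/0.340)/(4πk) = 0.1357/(4π·126) = 8.573×10^-5 K/W
R_phenolic foam = ΣR − ΣR_known = 3.268 − 8.573×10^-5 = 3.268 K/W
(1/r₁−1/r₂)/(4πk) = 3.268 ⇒ k = 0.9649/(4π·3.268) = 0.0235 W/m·K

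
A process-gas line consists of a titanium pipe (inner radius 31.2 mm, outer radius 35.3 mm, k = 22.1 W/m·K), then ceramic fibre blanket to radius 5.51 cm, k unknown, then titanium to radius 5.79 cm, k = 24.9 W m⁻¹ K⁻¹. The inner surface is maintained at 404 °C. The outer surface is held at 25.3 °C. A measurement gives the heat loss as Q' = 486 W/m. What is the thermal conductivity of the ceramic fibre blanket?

k = 0.0911 W/m·K

ΣR = ΔT/Q' = |404 − 25.3|/486 = 0.7792 m·K/W
Known resistances:
  R'_titanium = ln(0.0353/0.0312)/(2πk) = 0.1235/(2π·22.1) = 8.891×10^-4 m·K/W
  R'_titanium = ln(0.0579/0.0551)/(2πk) = 0.04957/(2π·24.9) = 3.168×10^-4 m·K/W
R_ceramic fibre blanket = ΣR − ΣR_known = 0.7792 − 0.001206 = 0.7780 m·K/W
ln(r₂/r₁)/(2πk) = 0.7780 ⇒ k = 0.4453/(2π·0.7780) = 0.0911 W/m·K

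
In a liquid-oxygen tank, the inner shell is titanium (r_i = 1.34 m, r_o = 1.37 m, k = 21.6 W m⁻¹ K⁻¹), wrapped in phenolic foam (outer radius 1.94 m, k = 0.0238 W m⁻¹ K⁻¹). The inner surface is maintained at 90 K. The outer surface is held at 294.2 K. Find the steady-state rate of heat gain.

Q = 285 W

Series thermal resistances, inner to outer:
  R_titanium = (1/1.34 − 1/1.37)/(4πk) = 0.01634/(4π·21.6) = 6.020×10^-5 K/W
  R_phenolic foam = (1/1.37 − 1/1.94)/(4πk) = 0.2145/(4π·0.0238) = 0.7171 K/W
ΣR = 6.020×10^-5 + 0.7171 = 0.7172 K/W
Q = ΔT/ΣR = (90 K − 294.2 K)/0.7172 = -285 W
(Negative Q ⇒ heat flows inward; heat gain = 285 W.)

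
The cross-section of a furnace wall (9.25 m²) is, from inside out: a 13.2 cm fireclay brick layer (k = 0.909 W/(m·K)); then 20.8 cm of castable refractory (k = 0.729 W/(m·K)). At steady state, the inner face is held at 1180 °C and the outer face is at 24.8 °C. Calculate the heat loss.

Resistance network (inner→outer):
  R_fireclay brick = L/(kA) = 0.132/(0.909·9.25) = 0.01570 K/W
  R_castable refractory = L/(kA) = 0.208/(0.729·9.25) = 0.03085 K/W
ΣR = 0.01570 + 0.03085 = 0.04655 K/W
Q = ΔT/ΣR = (1180 °C − 24.8 °C)/0.04655 = 24800 W

Q = 24.8 kW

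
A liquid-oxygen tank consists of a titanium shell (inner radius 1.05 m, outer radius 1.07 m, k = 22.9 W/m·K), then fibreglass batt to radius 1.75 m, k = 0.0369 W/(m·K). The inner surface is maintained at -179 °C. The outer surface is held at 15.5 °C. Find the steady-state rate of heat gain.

Treat each layer as a resistance in series:
  R_titanium = (1/1.05 − 1/1.07)/(4πk) = 0.01780/(4π·22.9) = 6.186×10^-5 K/W
  R_fibreglass batt = (1/1.07 − 1/1.75)/(4πk) = 0.3632/(4π·0.0369) = 0.7832 K/W
ΣR = 6.186×10^-5 + 0.7832 = 0.7833 K/W
Q = ΔT/ΣR = (-179 °C − 15.5 °C)/0.7833 = -248 W
(Negative Q ⇒ heat flows inward; heat gain = 248 W.)

Q = 248 W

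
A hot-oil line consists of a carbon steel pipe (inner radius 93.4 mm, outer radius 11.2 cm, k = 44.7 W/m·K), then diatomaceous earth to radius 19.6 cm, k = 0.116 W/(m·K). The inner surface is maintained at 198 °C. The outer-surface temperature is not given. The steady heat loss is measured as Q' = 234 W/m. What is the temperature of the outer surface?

Series resistances:
  R'_carbon steel = ln(0.112/0.0934)/(2πk) = 0.1816/(2π·44.7) = 6.466×10^-4 m·K/W
  R'_diatomaceous earth = ln(0.196/0.112)/(2πk) = 0.5596/(2π·0.116) = 0.7678 m·K/W
ΣR = 0.7685 m·K/W
ΔT = Q'·ΣR = 234 × 0.7685 = 179.8 K
Heat flows outward, so T_out = T_in − ΔT = 198 − 179.8 = 18.2 °C

T_out = 18.2 °C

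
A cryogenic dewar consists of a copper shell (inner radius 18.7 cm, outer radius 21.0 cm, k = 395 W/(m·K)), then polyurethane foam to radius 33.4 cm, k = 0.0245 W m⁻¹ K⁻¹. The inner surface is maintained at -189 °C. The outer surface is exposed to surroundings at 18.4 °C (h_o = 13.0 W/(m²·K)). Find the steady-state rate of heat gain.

Q = 35.8 W

Treat each layer as a resistance in series:
  R_copper = (1/0.187 − 1/0.210)/(4πk) = 0.5857/(4π·395) = 1.180×10^-4 K/W
  R_polyurethane foam = (1/0.210 − 1/0.334)/(4πk) = 1.768/(4π·0.0245) = 5.742 K/W
  R_conv,out = 1/(4πr²h) = 1/(4π·0.334²·13.0) = 0.05487 K/W
ΣR = 1.180×10^-4 + 5.742 + 0.05487 = 5.797 K/W
Q = ΔT/ΣR = (-189 °C − 18.4 °C)/5.797 = -35.8 W
(Negative Q ⇒ heat flows inward; heat gain = 35.8 W.)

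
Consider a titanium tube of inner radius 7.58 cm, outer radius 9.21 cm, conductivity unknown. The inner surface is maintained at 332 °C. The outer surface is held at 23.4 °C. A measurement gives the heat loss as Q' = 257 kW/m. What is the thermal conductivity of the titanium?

k = 25.8 W/m·K

ΣR = ΔT/Q' = |332 − 23.4|/2.57×10^5 = 0.001201 m·K/W
ln(r₂/r₁)/(2πk) = 0.001201 ⇒ k = 0.1948/(2π·0.001201) = 25.8 W/m·K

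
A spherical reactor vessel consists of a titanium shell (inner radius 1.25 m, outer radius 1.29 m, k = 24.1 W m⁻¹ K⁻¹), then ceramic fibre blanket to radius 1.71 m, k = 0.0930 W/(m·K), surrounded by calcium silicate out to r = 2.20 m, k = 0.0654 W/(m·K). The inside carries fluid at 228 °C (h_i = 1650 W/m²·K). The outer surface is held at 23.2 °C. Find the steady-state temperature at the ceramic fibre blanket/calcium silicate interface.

T = 124 °C

Resistance network (inner→outer):
  R_conv,in = 1/(4πr²h) = 1/(4π·1.25²·1650) = 3.087×10^-5 K/W
  R_titanium = (1/1.25 − 1/1.29)/(4πk) = 0.02481/(4π·24.1) = 8.191×10^-5 K/W
  R_ceramic fibre blanket = (1/1.29 − 1/1.71)/(4πk) = 0.1904/(4π·0.0930) = 0.1629 K/W
  R_calcium silicate = (1/1.71 − 1/2.20)/(4πk) = 0.1302/(4π·0.0654) = 0.1585 K/W
ΣR = 3.087×10^-5 + 8.191×10^-5 + 0.1629 + 0.1585 = 0.3215 K/W
Q = ΔT/ΣR = (228 °C − 23.2 °C)/0.3215 = 637.0 W
From the inner boundary to the ceramic fibre blanket/calcium silicate interface, ΣR_partial = 0.1630 K/W.
T_interface = T_in − Q·ΣR_partial = 228 °C − (637.0)(0.1630) = 124 °C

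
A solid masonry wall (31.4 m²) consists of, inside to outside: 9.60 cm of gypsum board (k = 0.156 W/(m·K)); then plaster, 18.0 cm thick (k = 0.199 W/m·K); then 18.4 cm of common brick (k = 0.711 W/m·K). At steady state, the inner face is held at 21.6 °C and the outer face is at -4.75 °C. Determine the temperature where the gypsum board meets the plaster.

Treat each layer as a resistance in series:
  R_gypsum board = L/(kA) = 0.0960/(0.156·31.4) = 0.01960 K/W
  R_plaster = L/(kA) = 0.180/(0.199·31.4) = 0.02881 K/W
  R_common brick = L/(kA) = 0.184/(0.711·31.4) = 0.008242 K/W
ΣR = 0.01960 + 0.02881 + 0.008242 = 0.05665 K/W
Q = ΔT/ΣR = (21.6 °C − -4.75 °C)/0.05665 = 465.1 W
From the inner boundary to the gypsum board/plaster interface, ΣR_partial = 0.01960 K/W.
T_interface = T_in − Q·ΣR_partial = 21.6 °C − (465.1)(0.01960) = 12.5 °C

T = 12.5 °C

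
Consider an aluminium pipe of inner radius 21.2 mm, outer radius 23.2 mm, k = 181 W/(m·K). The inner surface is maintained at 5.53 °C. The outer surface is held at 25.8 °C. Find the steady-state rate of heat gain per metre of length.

Q' = 2πk·ΔT/ln(r₂/r₁) = 2π × 181 × 20.27 / ln(0.0232/0.0212) = 2.56×10^5 W/m

Q' = 256 kW/m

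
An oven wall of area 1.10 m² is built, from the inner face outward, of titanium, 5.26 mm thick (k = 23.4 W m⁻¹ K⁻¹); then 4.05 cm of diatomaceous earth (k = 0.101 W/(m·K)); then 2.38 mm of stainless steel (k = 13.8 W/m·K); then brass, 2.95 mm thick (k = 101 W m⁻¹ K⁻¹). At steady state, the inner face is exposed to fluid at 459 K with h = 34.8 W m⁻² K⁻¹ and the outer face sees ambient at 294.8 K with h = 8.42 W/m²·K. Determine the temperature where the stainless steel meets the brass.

T = 330.3 K

Treat each layer as a resistance in series:
  R_conv,in = 1/(hA) = 1/(34.8·1.10) = 0.02612 K/W
  R_titanium = L/(kA) = 0.00526/(23.4·1.10) = 2.044×10^-4 K/W
  R_diatomaceous earth = L/(kA) = 0.0405/(0.101·1.10) = 0.3645 K/W
  R_stainless steel = L/(kA) = 0.00238/(13.8·1.10) = 1.568×10^-4 K/W
  R_brass = L/(kA) = 0.00295/(101·1.10) = 2.655×10^-5 K/W
  R_conv,out = 1/(hA) = 1/(8.42·1.10) = 0.1080 K/W
ΣR = 0.02612 + 2.044×10^-4 + 0.3645 + 1.568×10^-4 + 2.655×10^-5 + 0.1080 = 0.4990 K/W
Q = ΔT/ΣR = (459 K − 294.8 K)/0.4990 = 329.1 W
From the inner boundary to the stainless steel/brass interface, ΣR_partial = 0.3910 K/W.
T_interface = T_in − Q·ΣR_partial = 459 K − (329.1)(0.3910) = 330.3 K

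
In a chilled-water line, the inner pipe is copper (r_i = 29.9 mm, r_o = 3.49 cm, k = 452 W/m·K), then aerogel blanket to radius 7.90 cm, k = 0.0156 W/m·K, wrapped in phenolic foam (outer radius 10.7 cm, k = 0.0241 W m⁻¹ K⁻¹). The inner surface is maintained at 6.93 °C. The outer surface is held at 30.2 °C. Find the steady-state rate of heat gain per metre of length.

Treat each layer as a resistance in series:
  R'_copper = ln(0.0349/0.0299)/(2πk) = 0.1546/(2π·452) = 5.445×10^-5 m·K/W
  R'_aerogel blanket = ln(0.0790/0.0349)/(2πk) = 0.8170/(2π·0.0156) = 8.335 m·K/W
  R'_phenolic foam = ln(0.107/0.0790)/(2πk) = 0.3034/(2π·0.0241) = 2.004 m·K/W
ΣR = 5.445×10^-5 + 8.335 + 2.004 = 10.34 m·K/W
Q' = ΔT/ΣR = (6.93 °C − 30.2 °C)/10.34 = -2.25 W/m
(Negative Q' ⇒ heat flows inward; heat gain = 2.25 W/m.)

Q' = 2.25 W/m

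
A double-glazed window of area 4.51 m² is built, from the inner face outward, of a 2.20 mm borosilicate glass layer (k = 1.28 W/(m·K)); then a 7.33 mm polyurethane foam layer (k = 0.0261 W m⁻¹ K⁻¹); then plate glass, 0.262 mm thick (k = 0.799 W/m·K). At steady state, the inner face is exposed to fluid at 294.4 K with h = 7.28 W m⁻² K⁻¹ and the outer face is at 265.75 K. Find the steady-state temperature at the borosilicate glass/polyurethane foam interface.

T = 284.9 K

Resistance network (inner→outer):
  R_conv,in = 1/(hA) = 1/(7.28·4.51) = 0.03046 K/W
  R_borosilicate glass = L/(kA) = 0.00220/(1.28·4.51) = 3.811×10^-4 K/W
  R_polyurethane foam = L/(kA) = 0.00733/(0.0261·4.51) = 0.06227 K/W
  R_plate glass = L/(kA) = 2.62×10^-4/(0.799·4.51) = 7.271×10^-5 K/W
ΣR = 0.03046 + 3.811×10^-4 + 0.06227 + 7.271×10^-5 = 0.09318 K/W
Q = ΔT/ΣR = (294.4 K − 265.75 K)/0.09318 = 307.5 W
From the inner boundary to the borosilicate glass/polyurethane foam interface, ΣR_partial = 0.03084 K/W.
T_interface = T_in − Q·ΣR_partial = 294.4 K − (307.5)(0.03084) = 284.9 K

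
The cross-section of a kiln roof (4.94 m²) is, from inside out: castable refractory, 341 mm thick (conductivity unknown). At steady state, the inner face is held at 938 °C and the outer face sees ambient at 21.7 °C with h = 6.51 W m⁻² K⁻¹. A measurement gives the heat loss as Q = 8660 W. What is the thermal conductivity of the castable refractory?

ΣR = ΔT/Q = |938 − 21.7|/8660 = 0.1058 K/W
Known resistances:
  R_conv,out = 1/(hA) = 1/(6.51·4.94) = 0.03110 K/W
R_castable refractory = ΣR − ΣR_known = 0.1058 − 0.03110 = 0.07470 K/W
L/(kA) = 0.07470 ⇒ k = 0.341/(0.07470·4.94) = 0.924 W/m·K

k = 0.924 W/m·K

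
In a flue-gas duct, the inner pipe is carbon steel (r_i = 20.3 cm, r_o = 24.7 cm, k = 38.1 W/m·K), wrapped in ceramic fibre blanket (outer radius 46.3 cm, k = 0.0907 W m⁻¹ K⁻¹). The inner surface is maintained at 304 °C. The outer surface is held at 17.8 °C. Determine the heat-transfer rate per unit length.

Q' = 259 W/m

Series thermal resistances, inner to outer:
  R'_carbon steel = ln(0.247/0.203)/(2πk) = 0.1962/(2π·38.1) = 8.195×10^-4 m·K/W
  R'_ceramic fibre blanket = ln(0.463/0.247)/(2πk) = 0.6283/(2π·0.0907) = 1.103 m·K/W
ΣR = 8.195×10^-4 + 1.103 = 1.104 m·K/W
Q' = ΔT/ΣR = (304 °C − 17.8 °C)/1.104 = 259 W/m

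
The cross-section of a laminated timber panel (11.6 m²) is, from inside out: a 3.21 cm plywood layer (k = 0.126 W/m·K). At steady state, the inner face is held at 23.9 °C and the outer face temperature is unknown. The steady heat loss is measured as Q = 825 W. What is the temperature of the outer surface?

Series resistances:
  R_plywood = L/(kA) = 0.0321/(0.126·11.6) = 0.02196 K/W
ΣR = 0.02196 K/W
ΔT = Q·ΣR = 825 × 0.02196 = 18.12 K
Heat flows outward, so T_out = T_in − ΔT = 23.9 − 18.12 = 5.78 °C

T_out = 5.78 °C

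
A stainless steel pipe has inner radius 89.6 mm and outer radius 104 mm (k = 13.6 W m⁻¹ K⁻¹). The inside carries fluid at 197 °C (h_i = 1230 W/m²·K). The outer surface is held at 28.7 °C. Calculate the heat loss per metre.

Treat each layer as a resistance in series:
  R'_conv,in = 1/(2πr h) = 1/(2π·0.0896·1230) = 0.001444 m·K/W
  R'_stainless steel = ln(0.104/0.0896)/(2πk) = 0.1490/(2π·13.6) = 0.001744 m·K/W
ΣR = 0.001444 + 0.001744 = 0.003188 m·K/W
Q' = ΔT/ΣR = (197 °C − 28.7 °C)/0.003188 = 52800 W/m

Q' = 52.8 kW/m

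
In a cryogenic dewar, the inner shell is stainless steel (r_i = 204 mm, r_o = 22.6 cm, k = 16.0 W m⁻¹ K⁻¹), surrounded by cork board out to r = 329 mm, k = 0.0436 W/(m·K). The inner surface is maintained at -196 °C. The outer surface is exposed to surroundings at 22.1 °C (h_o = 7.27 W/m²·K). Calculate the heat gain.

Q = 82.9 W

Treat each layer as a resistance in series:
  R_stainless steel = (1/0.204 − 1/0.226)/(4πk) = 0.4772/(4π·16.0) = 0.002373 K/W
  R_cork board = (1/0.226 − 1/0.329)/(4πk) = 1.385/(4π·0.0436) = 2.528 K/W
  R_conv,out = 1/(4πr²h) = 1/(4π·0.329²·7.27) = 0.1011 K/W
ΣR = 0.002373 + 2.528 + 0.1011 = 2.631 K/W
Q = ΔT/ΣR = (-196 °C − 22.1 °C)/2.631 = -82.9 W
(Negative Q ⇒ heat flows inward; heat gain = 82.9 W.)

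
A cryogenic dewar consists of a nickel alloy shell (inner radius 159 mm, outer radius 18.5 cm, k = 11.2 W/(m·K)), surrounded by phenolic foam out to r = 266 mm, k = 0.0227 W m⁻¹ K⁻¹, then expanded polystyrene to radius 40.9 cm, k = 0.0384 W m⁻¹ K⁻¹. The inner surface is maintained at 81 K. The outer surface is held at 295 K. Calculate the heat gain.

Q = 25.2 W

Resistance network (inner→outer):
  R_nickel alloy = (1/0.159 − 1/0.185)/(4πk) = 0.8839/(4π·11.2) = 0.006280 K/W
  R_phenolic foam = (1/0.185 − 1/0.266)/(4πk) = 1.646/(4π·0.0227) = 5.770 K/W
  R_expanded polystyrene = (1/0.266 − 1/0.409)/(4πk) = 1.314/(4π·0.0384) = 2.724 K/W
ΣR = 0.006280 + 5.770 + 2.724 = 8.500 K/W
Q = ΔT/ΣR = (81 K − 295 K)/8.500 = -25.2 W
(Negative Q ⇒ heat flows inward; heat gain = 25.2 W.)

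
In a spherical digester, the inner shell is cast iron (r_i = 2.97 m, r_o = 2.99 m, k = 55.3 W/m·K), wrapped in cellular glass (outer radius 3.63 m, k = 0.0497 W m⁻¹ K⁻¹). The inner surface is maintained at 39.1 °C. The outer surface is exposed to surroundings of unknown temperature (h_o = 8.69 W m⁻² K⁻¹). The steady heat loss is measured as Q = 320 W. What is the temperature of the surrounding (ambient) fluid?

Sum the resistances:
  R_cast iron = (1/2.97 − 1/2.99)/(4πk) = 0.002252/(4π·55.3) = 3.241×10^-6 K/W
  R_cellular glass = (1/2.99 − 1/3.63)/(4πk) = 0.05897/(4π·0.0497) = 0.09441 K/W
  R_conv,out = 1/(4πr²h) = 1/(4π·3.63²·8.69) = 6.950×10^-4 K/W
ΣR = 0.09511 K/W
ΔT = Q·ΣR = 320 × 0.09511 = 30.44 K
Heat flows outward, so T_out = T_in − ΔT = 39.1 − 30.44 = 8.66 °C

T_out = 8.66 °C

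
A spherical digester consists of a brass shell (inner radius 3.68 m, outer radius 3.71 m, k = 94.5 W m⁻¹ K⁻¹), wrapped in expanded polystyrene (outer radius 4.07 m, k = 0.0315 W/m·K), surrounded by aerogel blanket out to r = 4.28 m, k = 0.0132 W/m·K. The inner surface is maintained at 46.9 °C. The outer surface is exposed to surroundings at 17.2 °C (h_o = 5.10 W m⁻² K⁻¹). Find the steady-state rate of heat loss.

Treat each layer as a resistance in series:
  R_brass = (1/3.68 − 1/3.71)/(4πk) = 0.002197/(4π·94.5) = 1.850×10^-6 K/W
  R_expanded polystyrene = (1/3.71 − 1/4.07)/(4πk) = 0.02384/(4π·0.0315) = 0.06023 K/W
  R_aerogel blanket = (1/4.07 − 1/4.28)/(4πk) = 0.01206/(4π·0.0132) = 0.07268 K/W
  R_conv,out = 1/(4πr²h) = 1/(4π·4.28²·5.10) = 8.518×10^-4 K/W
ΣR = 1.850×10^-6 + 0.06023 + 0.07268 + 8.518×10^-4 = 0.1338 K/W
Q = ΔT/ΣR = (46.9 °C − 17.2 °C)/0.1338 = 222 W

Q = 222 W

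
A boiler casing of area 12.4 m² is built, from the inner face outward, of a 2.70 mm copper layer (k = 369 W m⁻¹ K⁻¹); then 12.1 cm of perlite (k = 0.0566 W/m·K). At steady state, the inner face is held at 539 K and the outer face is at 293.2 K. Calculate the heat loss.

Series thermal resistances, inner to outer:
  R_copper = L/(kA) = 0.00270/(369·12.4) = 5.901×10^-7 K/W
  R_perlite = L/(kA) = 0.121/(0.0566·12.4) = 0.1724 K/W
ΣR = 5.901×10^-7 + 0.1724 = 0.1724 K/W
Q = ΔT/ΣR = (539 K − 293.2 K)/0.1724 = 1430 W

Q = 1430 W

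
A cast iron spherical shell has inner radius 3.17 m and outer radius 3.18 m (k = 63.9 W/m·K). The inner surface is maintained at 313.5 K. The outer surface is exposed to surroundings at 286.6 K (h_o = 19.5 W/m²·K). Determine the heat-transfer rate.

Q = 66.5 kW

Treat each layer as a resistance in series:
  R_cast iron = (1/3.17 − 1/3.18)/(4πk) = 9.920×10^-4/(4π·63.9) = 1.235×10^-6 K/W
  R_conv,out = 1/(4πr²h) = 1/(4π·3.18²·19.5) = 4.036×10^-4 K/W
ΣR = 1.235×10^-6 + 4.036×10^-4 = 4.048×10^-4 K/W
Q = ΔT/ΣR = (313.5 K − 286.6 K)/4.048×10^-4 = 66500 W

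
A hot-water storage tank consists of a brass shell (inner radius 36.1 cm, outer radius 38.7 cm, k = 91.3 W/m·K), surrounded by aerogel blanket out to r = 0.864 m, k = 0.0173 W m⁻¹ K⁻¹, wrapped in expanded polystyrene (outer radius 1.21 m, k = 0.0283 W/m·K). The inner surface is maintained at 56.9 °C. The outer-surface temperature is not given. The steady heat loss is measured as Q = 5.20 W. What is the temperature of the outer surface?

T_out = 17.9 °C

Series resistances:
  R_brass = (1/0.361 − 1/0.387)/(4πk) = 0.1861/(4π·91.3) = 1.622×10^-4 K/W
  R_aerogel blanket = (1/0.387 − 1/0.864)/(4πk) = 1.427/(4π·0.0173) = 6.562 K/W
  R_expanded polystyrene = (1/0.864 − 1/1.21)/(4πk) = 0.3310/(4π·0.0283) = 0.9306 K/W
ΣR = 7.493 K/W
ΔT = Q·ΣR = 5.20 × 7.493 = 38.96 K
Heat flows outward, so T_out = T_in − ΔT = 56.9 − 38.96 = 17.9 °C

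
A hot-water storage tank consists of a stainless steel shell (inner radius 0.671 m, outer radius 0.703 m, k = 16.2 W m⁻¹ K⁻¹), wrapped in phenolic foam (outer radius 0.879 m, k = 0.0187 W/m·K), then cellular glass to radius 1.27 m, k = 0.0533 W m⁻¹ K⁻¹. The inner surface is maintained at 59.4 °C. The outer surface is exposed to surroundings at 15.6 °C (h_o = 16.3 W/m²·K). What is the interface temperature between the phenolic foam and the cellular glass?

T = 28.9 °C

Resistance network (inner→outer):
  R_stainless steel = (1/0.671 − 1/0.703)/(4πk) = 0.06784/(4π·16.2) = 3.332×10^-4 K/W
  R_phenolic foam = (1/0.703 − 1/0.879)/(4πk) = 0.2848/(4π·0.0187) = 1.212 K/W
  R_cellular glass = (1/0.879 − 1/1.27)/(4πk) = 0.3503/(4π·0.0533) = 0.5229 K/W
  R_conv,out = 1/(4πr²h) = 1/(4π·1.27²·16.3) = 0.003027 K/W
ΣR = 3.332×10^-4 + 1.212 + 0.5229 + 0.003027 = 1.738 K/W
Q = ΔT/ΣR = (59.4 °C − 15.6 °C)/1.738 = 25.20 W
From the inner boundary to the phenolic foam/cellular glass interface, ΣR_partial = 1.212 K/W.
T_interface = T_in − Q·ΣR_partial = 59.4 °C − (25.20)(1.212) = 28.9 °C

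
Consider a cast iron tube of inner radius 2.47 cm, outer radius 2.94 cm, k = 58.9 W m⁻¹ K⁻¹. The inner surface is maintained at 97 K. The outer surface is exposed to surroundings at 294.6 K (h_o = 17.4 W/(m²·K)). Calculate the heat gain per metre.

Resistance network (inner→outer):
  R'_cast iron = ln(0.0294/0.0247)/(2πk) = 0.1742/(2π·58.9) = 4.707×10^-4 m·K/W
  R'_conv,out = 1/(2πr h) = 1/(2π·0.0294·17.4) = 0.3111 m·K/W
ΣR = 4.707×10^-4 + 0.3111 = 0.3116 m·K/W
Q' = ΔT/ΣR = (97 K − 294.6 K)/0.3116 = -634 W/m
(Negative Q' ⇒ heat flows inward; heat gain = 634 W/m.)

Q' = 634 W/m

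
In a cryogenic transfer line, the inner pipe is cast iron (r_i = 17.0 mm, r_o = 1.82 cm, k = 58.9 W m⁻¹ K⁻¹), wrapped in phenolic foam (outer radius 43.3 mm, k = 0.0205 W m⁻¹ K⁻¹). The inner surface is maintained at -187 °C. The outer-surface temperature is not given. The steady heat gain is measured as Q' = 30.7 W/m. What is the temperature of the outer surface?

Sum the resistances:
  R'_cast iron = ln(0.0182/0.0170)/(2πk) = 0.06821/(2π·58.9) = 1.843×10^-4 m·K/W
  R'_phenolic foam = ln(0.0433/0.0182)/(2πk) = 0.8667/(2π·0.0205) = 6.729 m·K/W
ΣR = 6.729 m·K/W
ΔT = Q'·ΣR = 30.7 × 6.729 = 206.6 K
Heat flows inward, so T_out = T_in + ΔT = -187 + 206.6 = 19.6 °C

T_out = 19.6 °C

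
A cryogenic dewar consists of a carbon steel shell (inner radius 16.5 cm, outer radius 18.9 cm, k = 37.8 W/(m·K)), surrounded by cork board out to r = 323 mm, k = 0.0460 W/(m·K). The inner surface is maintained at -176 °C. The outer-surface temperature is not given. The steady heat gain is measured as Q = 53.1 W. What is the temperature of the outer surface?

Sum the resistances:
  R_carbon steel = (1/0.165 − 1/0.189)/(4πk) = 0.7696/(4π·37.8) = 0.001620 K/W
  R_cork board = (1/0.189 − 1/0.323)/(4πk) = 2.195/(4π·0.0460) = 3.797 K/W
ΣR = 3.799 K/W
ΔT = Q·ΣR = 53.1 × 3.799 = 201.7 K
Heat flows inward, so T_out = T_in + ΔT = -176 + 201.7 = 25.7 °C

T_out = 25.7 °C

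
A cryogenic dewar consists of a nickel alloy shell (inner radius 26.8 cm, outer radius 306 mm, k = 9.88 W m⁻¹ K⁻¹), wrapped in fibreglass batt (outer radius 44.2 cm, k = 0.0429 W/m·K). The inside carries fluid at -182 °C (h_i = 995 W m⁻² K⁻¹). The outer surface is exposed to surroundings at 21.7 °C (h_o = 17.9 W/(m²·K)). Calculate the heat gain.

Q = 108 W

Series thermal resistances, inner to outer:
  R_conv,in = 1/(4πr²h) = 1/(4π·0.268²·995) = 0.001114 K/W
  R_nickel alloy = (1/0.268 − 1/0.306)/(4πk) = 0.4634/(4π·9.88) = 0.003732 K/W
  R_fibreglass batt = (1/0.306 − 1/0.442)/(4πk) = 1.006/(4π·0.0429) = 1.865 K/W
  R_conv,out = 1/(4πr²h) = 1/(4π·0.442²·17.9) = 0.02276 K/W
ΣR = 0.001114 + 0.003732 + 1.865 + 0.02276 = 1.893 K/W
Q = ΔT/ΣR = (-182 °C − 21.7 °C)/1.893 = -108 W
(Negative Q ⇒ heat flows inward; heat gain = 108 W.)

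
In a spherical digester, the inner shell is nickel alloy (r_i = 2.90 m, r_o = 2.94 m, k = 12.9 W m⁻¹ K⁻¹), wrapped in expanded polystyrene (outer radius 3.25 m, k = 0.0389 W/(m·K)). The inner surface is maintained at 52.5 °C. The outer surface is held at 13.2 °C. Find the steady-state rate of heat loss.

Q = 592 W

Resistance network (inner→outer):
  R_nickel alloy = (1/2.90 − 1/2.94)/(4πk) = 0.004692/(4π·12.9) = 2.894×10^-5 K/W
  R_expanded polystyrene = (1/2.94 − 1/3.25)/(4πk) = 0.03244/(4π·0.0389) = 0.06637 K/W
ΣR = 2.894×10^-5 + 0.06637 = 0.06640 K/W
Q = ΔT/ΣR = (52.5 °C − 13.2 °C)/0.06640 = 592 W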